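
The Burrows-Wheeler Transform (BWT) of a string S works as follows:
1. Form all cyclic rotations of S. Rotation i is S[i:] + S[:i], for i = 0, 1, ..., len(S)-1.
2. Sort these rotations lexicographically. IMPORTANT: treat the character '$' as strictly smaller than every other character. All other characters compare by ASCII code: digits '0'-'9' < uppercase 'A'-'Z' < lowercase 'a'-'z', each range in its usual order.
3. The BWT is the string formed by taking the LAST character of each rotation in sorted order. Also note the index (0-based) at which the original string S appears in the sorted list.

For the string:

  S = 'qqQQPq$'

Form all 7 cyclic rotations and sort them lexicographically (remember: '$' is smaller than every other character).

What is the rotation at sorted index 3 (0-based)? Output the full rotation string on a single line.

Answer: QQPq$qq

Derivation:
All 7 rotations (rotation i = S[i:]+S[:i]):
  rot[0] = qqQQPq$
  rot[1] = qQQPq$q
  rot[2] = QQPq$qq
  rot[3] = QPq$qqQ
  rot[4] = Pq$qqQQ
  rot[5] = q$qqQQP
  rot[6] = $qqQQPq
Sorted (with $ < everything):
  sorted[0] = $qqQQPq
  sorted[1] = Pq$qqQQ
  sorted[2] = QPq$qqQ
  sorted[3] = QQPq$qq
  sorted[4] = q$qqQQP
  sorted[5] = qQQPq$q
  sorted[6] = qqQQPq$
sorted[3] = QQPq$qq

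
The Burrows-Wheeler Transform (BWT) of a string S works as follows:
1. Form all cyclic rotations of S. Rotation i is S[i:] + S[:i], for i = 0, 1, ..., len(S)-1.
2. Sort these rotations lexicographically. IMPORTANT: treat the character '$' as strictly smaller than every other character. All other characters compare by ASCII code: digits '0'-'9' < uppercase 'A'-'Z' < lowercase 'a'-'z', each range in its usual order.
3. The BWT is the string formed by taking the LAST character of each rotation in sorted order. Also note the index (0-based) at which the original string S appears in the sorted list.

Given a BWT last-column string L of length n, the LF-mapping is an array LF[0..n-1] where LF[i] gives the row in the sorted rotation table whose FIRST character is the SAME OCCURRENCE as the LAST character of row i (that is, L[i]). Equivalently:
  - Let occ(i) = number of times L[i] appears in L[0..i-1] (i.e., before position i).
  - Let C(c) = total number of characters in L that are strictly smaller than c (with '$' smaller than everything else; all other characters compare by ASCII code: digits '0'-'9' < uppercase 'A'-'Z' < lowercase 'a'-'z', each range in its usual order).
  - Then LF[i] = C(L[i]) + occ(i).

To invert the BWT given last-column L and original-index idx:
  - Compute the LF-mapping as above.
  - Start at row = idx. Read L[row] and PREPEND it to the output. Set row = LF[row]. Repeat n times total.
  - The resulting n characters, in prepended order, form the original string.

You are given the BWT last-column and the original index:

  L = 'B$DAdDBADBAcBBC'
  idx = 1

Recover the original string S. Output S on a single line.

Answer: AADABDBcDBBCdB$

Derivation:
LF mapping: 4 0 10 1 14 11 5 2 12 6 3 13 7 8 9
Walk LF starting at row 1, prepending L[row]:
  step 1: row=1, L[1]='$', prepend. Next row=LF[1]=0
  step 2: row=0, L[0]='B', prepend. Next row=LF[0]=4
  step 3: row=4, L[4]='d', prepend. Next row=LF[4]=14
  step 4: row=14, L[14]='C', prepend. Next row=LF[14]=9
  step 5: row=9, L[9]='B', prepend. Next row=LF[9]=6
  step 6: row=6, L[6]='B', prepend. Next row=LF[6]=5
  step 7: row=5, L[5]='D', prepend. Next row=LF[5]=11
  step 8: row=11, L[11]='c', prepend. Next row=LF[11]=13
  step 9: row=13, L[13]='B', prepend. Next row=LF[13]=8
  step 10: row=8, L[8]='D', prepend. Next row=LF[8]=12
  step 11: row=12, L[12]='B', prepend. Next row=LF[12]=7
  step 12: row=7, L[7]='A', prepend. Next row=LF[7]=2
  step 13: row=2, L[2]='D', prepend. Next row=LF[2]=10
  step 14: row=10, L[10]='A', prepend. Next row=LF[10]=3
  step 15: row=3, L[3]='A', prepend. Next row=LF[3]=1
Reversed output: AADABDBcDBBCdB$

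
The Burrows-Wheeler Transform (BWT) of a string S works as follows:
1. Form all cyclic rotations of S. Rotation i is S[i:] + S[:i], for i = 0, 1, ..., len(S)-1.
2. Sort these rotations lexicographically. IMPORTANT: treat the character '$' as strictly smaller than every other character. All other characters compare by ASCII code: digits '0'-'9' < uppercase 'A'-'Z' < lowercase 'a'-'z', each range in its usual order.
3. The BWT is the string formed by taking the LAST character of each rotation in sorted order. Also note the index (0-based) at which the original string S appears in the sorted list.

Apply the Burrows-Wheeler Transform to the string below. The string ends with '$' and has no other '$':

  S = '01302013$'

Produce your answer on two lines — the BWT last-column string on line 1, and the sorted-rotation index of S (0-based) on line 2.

All 9 rotations (rotation i = S[i:]+S[:i]):
  rot[0] = 01302013$
  rot[1] = 1302013$0
  rot[2] = 302013$01
  rot[3] = 02013$013
  rot[4] = 2013$0130
  rot[5] = 013$01302
  rot[6] = 13$013020
  rot[7] = 3$0130201
  rot[8] = $01302013
Sorted (with $ < everything):
  sorted[0] = $01302013  (last char: '3')
  sorted[1] = 013$01302  (last char: '2')
  sorted[2] = 01302013$  (last char: '$')
  sorted[3] = 02013$013  (last char: '3')
  sorted[4] = 13$013020  (last char: '0')
  sorted[5] = 1302013$0  (last char: '0')
  sorted[6] = 2013$0130  (last char: '0')
  sorted[7] = 3$0130201  (last char: '1')
  sorted[8] = 302013$01  (last char: '1')
Last column: 32$300011
Original string S is at sorted index 2

Answer: 32$300011
2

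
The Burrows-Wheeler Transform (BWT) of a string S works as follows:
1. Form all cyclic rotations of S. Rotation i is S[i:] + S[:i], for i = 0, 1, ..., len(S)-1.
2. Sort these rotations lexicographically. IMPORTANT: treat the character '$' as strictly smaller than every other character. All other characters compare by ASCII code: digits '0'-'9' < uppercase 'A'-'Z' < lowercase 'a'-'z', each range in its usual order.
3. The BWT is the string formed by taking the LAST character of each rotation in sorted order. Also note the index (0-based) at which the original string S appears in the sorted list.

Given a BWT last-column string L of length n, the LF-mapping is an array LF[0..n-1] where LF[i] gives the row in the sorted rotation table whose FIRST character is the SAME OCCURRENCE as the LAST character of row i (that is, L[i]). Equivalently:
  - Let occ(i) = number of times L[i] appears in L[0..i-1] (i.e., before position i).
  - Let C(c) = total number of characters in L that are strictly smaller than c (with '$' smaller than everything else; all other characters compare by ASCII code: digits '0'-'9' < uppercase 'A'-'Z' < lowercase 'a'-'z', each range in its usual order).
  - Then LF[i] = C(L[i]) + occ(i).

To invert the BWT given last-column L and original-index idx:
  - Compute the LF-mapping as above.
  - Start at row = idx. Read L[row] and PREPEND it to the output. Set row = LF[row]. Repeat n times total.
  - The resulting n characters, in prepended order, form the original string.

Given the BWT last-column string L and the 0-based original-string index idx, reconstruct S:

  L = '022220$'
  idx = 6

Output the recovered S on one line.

Answer: 220220$

Derivation:
LF mapping: 1 3 4 5 6 2 0
Walk LF starting at row 6, prepending L[row]:
  step 1: row=6, L[6]='$', prepend. Next row=LF[6]=0
  step 2: row=0, L[0]='0', prepend. Next row=LF[0]=1
  step 3: row=1, L[1]='2', prepend. Next row=LF[1]=3
  step 4: row=3, L[3]='2', prepend. Next row=LF[3]=5
  step 5: row=5, L[5]='0', prepend. Next row=LF[5]=2
  step 6: row=2, L[2]='2', prepend. Next row=LF[2]=4
  step 7: row=4, L[4]='2', prepend. Next row=LF[4]=6
Reversed output: 220220$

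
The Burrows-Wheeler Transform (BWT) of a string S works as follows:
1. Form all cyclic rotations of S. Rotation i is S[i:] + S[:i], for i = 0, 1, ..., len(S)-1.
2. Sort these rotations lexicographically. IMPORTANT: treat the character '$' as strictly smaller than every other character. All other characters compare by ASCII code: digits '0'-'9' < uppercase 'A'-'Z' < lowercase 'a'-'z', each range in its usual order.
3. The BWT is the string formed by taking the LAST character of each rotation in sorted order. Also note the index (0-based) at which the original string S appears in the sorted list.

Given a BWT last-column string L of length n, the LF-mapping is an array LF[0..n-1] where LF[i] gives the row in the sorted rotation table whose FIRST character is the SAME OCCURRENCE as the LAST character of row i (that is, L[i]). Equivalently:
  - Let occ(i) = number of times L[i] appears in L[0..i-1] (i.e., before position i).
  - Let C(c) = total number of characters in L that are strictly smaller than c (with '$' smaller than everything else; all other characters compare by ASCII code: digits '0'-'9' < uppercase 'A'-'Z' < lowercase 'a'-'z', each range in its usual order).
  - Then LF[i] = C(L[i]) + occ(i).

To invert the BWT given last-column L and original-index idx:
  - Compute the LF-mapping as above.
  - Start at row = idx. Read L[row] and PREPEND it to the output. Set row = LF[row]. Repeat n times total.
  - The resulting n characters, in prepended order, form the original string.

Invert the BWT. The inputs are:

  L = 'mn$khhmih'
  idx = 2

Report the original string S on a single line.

Answer: hkhnhimm$

Derivation:
LF mapping: 6 8 0 5 1 2 7 4 3
Walk LF starting at row 2, prepending L[row]:
  step 1: row=2, L[2]='$', prepend. Next row=LF[2]=0
  step 2: row=0, L[0]='m', prepend. Next row=LF[0]=6
  step 3: row=6, L[6]='m', prepend. Next row=LF[6]=7
  step 4: row=7, L[7]='i', prepend. Next row=LF[7]=4
  step 5: row=4, L[4]='h', prepend. Next row=LF[4]=1
  step 6: row=1, L[1]='n', prepend. Next row=LF[1]=8
  step 7: row=8, L[8]='h', prepend. Next row=LF[8]=3
  step 8: row=3, L[3]='k', prepend. Next row=LF[3]=5
  step 9: row=5, L[5]='h', prepend. Next row=LF[5]=2
Reversed output: hkhnhimm$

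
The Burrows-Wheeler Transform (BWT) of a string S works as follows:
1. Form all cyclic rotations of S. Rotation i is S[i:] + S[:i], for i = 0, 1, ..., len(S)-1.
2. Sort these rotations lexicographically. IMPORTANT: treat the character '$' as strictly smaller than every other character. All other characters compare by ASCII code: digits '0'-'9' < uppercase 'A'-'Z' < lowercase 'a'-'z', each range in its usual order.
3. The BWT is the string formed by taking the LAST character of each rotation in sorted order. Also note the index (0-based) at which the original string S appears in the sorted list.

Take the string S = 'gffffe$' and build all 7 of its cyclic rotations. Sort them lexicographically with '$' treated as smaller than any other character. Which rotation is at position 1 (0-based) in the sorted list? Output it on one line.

Answer: e$gffff

Derivation:
All 7 rotations (rotation i = S[i:]+S[:i]):
  rot[0] = gffffe$
  rot[1] = ffffe$g
  rot[2] = fffe$gf
  rot[3] = ffe$gff
  rot[4] = fe$gfff
  rot[5] = e$gffff
  rot[6] = $gffffe
Sorted (with $ < everything):
  sorted[0] = $gffffe
  sorted[1] = e$gffff
  sorted[2] = fe$gfff
  sorted[3] = ffe$gff
  sorted[4] = fffe$gf
  sorted[5] = ffffe$g
  sorted[6] = gffffe$
sorted[1] = e$gffff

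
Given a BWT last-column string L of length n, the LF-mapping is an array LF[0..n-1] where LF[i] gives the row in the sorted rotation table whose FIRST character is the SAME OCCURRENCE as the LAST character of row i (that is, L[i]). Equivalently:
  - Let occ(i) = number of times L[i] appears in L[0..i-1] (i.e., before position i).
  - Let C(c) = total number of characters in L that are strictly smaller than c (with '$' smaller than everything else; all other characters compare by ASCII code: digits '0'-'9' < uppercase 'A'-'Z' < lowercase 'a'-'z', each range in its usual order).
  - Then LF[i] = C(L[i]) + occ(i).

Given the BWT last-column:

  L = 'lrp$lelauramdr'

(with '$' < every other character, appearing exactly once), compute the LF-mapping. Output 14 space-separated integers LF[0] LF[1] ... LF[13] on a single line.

Char counts: '$':1, 'a':2, 'd':1, 'e':1, 'l':3, 'm':1, 'p':1, 'r':3, 'u':1
C (first-col start): C('$')=0, C('a')=1, C('d')=3, C('e')=4, C('l')=5, C('m')=8, C('p')=9, C('r')=10, C('u')=13
L[0]='l': occ=0, LF[0]=C('l')+0=5+0=5
L[1]='r': occ=0, LF[1]=C('r')+0=10+0=10
L[2]='p': occ=0, LF[2]=C('p')+0=9+0=9
L[3]='$': occ=0, LF[3]=C('$')+0=0+0=0
L[4]='l': occ=1, LF[4]=C('l')+1=5+1=6
L[5]='e': occ=0, LF[5]=C('e')+0=4+0=4
L[6]='l': occ=2, LF[6]=C('l')+2=5+2=7
L[7]='a': occ=0, LF[7]=C('a')+0=1+0=1
L[8]='u': occ=0, LF[8]=C('u')+0=13+0=13
L[9]='r': occ=1, LF[9]=C('r')+1=10+1=11
L[10]='a': occ=1, LF[10]=C('a')+1=1+1=2
L[11]='m': occ=0, LF[11]=C('m')+0=8+0=8
L[12]='d': occ=0, LF[12]=C('d')+0=3+0=3
L[13]='r': occ=2, LF[13]=C('r')+2=10+2=12

Answer: 5 10 9 0 6 4 7 1 13 11 2 8 3 12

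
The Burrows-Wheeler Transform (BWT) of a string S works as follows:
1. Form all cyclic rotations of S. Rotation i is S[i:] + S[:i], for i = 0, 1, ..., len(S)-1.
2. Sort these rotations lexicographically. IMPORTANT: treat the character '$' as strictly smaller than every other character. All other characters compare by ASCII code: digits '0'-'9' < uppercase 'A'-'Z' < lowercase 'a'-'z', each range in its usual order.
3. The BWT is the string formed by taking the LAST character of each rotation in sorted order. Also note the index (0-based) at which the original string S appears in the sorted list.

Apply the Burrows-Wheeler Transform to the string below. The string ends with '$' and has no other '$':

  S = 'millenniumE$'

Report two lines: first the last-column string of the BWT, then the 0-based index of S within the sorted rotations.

All 12 rotations (rotation i = S[i:]+S[:i]):
  rot[0] = millenniumE$
  rot[1] = illenniumE$m
  rot[2] = llenniumE$mi
  rot[3] = lenniumE$mil
  rot[4] = enniumE$mill
  rot[5] = nniumE$mille
  rot[6] = niumE$millen
  rot[7] = iumE$millenn
  rot[8] = umE$millenni
  rot[9] = mE$millenniu
  rot[10] = E$millennium
  rot[11] = $millenniumE
Sorted (with $ < everything):
  sorted[0] = $millenniumE  (last char: 'E')
  sorted[1] = E$millennium  (last char: 'm')
  sorted[2] = enniumE$mill  (last char: 'l')
  sorted[3] = illenniumE$m  (last char: 'm')
  sorted[4] = iumE$millenn  (last char: 'n')
  sorted[5] = lenniumE$mil  (last char: 'l')
  sorted[6] = llenniumE$mi  (last char: 'i')
  sorted[7] = mE$millenniu  (last char: 'u')
  sorted[8] = millenniumE$  (last char: '$')
  sorted[9] = niumE$millen  (last char: 'n')
  sorted[10] = nniumE$mille  (last char: 'e')
  sorted[11] = umE$millenni  (last char: 'i')
Last column: Emlmnliu$nei
Original string S is at sorted index 8

Answer: Emlmnliu$nei
8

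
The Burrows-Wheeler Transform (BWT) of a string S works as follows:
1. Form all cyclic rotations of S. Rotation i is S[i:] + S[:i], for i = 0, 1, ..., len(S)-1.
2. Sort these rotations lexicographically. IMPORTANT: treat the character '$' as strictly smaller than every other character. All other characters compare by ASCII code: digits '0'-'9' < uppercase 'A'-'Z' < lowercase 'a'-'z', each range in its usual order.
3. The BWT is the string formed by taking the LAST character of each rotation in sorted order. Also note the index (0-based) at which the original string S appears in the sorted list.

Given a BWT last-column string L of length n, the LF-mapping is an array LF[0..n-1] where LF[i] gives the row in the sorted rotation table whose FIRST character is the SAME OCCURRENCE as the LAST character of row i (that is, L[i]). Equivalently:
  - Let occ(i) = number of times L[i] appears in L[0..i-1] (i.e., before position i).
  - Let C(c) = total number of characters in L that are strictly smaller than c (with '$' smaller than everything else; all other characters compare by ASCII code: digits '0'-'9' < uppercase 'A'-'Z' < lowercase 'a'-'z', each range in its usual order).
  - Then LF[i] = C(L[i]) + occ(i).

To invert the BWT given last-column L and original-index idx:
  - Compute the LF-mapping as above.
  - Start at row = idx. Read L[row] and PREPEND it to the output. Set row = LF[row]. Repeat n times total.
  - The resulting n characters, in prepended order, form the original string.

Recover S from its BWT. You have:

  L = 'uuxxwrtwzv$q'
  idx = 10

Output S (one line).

LF mapping: 4 5 9 10 7 2 3 8 11 6 0 1
Walk LF starting at row 10, prepending L[row]:
  step 1: row=10, L[10]='$', prepend. Next row=LF[10]=0
  step 2: row=0, L[0]='u', prepend. Next row=LF[0]=4
  step 3: row=4, L[4]='w', prepend. Next row=LF[4]=7
  step 4: row=7, L[7]='w', prepend. Next row=LF[7]=8
  step 5: row=8, L[8]='z', prepend. Next row=LF[8]=11
  step 6: row=11, L[11]='q', prepend. Next row=LF[11]=1
  step 7: row=1, L[1]='u', prepend. Next row=LF[1]=5
  step 8: row=5, L[5]='r', prepend. Next row=LF[5]=2
  step 9: row=2, L[2]='x', prepend. Next row=LF[2]=9
  step 10: row=9, L[9]='v', prepend. Next row=LF[9]=6
  step 11: row=6, L[6]='t', prepend. Next row=LF[6]=3
  step 12: row=3, L[3]='x', prepend. Next row=LF[3]=10
Reversed output: xtvxruqzwwu$

Answer: xtvxruqzwwu$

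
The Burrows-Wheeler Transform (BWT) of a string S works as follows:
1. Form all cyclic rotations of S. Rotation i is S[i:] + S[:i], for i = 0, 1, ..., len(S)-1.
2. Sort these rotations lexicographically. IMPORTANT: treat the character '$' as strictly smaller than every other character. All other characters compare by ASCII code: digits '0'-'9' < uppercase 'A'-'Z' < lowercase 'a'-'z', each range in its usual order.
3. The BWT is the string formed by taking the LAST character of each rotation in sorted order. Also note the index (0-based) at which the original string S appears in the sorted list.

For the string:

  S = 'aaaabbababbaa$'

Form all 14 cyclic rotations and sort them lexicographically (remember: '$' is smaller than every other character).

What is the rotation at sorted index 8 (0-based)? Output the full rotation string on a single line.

Answer: abbababbaa$aaa

Derivation:
All 14 rotations (rotation i = S[i:]+S[:i]):
  rot[0] = aaaabbababbaa$
  rot[1] = aaabbababbaa$a
  rot[2] = aabbababbaa$aa
  rot[3] = abbababbaa$aaa
  rot[4] = bbababbaa$aaaa
  rot[5] = bababbaa$aaaab
  rot[6] = ababbaa$aaaabb
  rot[7] = babbaa$aaaabba
  rot[8] = abbaa$aaaabbab
  rot[9] = bbaa$aaaabbaba
  rot[10] = baa$aaaabbabab
  rot[11] = aa$aaaabbababb
  rot[12] = a$aaaabbababba
  rot[13] = $aaaabbababbaa
Sorted (with $ < everything):
  sorted[0] = $aaaabbababbaa
  sorted[1] = a$aaaabbababba
  sorted[2] = aa$aaaabbababb
  sorted[3] = aaaabbababbaa$
  sorted[4] = aaabbababbaa$a
  sorted[5] = aabbababbaa$aa
  sorted[6] = ababbaa$aaaabb
  sorted[7] = abbaa$aaaabbab
  sorted[8] = abbababbaa$aaa
  sorted[9] = baa$aaaabbabab
  sorted[10] = bababbaa$aaaab
  sorted[11] = babbaa$aaaabba
  sorted[12] = bbaa$aaaabbaba
  sorted[13] = bbababbaa$aaaa
sorted[8] = abbababbaa$aaa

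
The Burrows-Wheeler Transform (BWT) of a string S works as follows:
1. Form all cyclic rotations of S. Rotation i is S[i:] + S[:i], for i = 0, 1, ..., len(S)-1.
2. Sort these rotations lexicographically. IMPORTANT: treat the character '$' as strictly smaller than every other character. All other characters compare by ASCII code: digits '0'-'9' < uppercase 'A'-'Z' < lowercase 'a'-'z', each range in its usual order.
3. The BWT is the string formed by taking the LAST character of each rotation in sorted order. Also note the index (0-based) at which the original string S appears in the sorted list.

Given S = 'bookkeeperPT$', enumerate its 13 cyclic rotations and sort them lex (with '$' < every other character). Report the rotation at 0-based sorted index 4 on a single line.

All 13 rotations (rotation i = S[i:]+S[:i]):
  rot[0] = bookkeeperPT$
  rot[1] = ookkeeperPT$b
  rot[2] = okkeeperPT$bo
  rot[3] = kkeeperPT$boo
  rot[4] = keeperPT$book
  rot[5] = eeperPT$bookk
  rot[6] = eperPT$bookke
  rot[7] = perPT$bookkee
  rot[8] = erPT$bookkeep
  rot[9] = rPT$bookkeepe
  rot[10] = PT$bookkeeper
  rot[11] = T$bookkeeperP
  rot[12] = $bookkeeperPT
Sorted (with $ < everything):
  sorted[0] = $bookkeeperPT
  sorted[1] = PT$bookkeeper
  sorted[2] = T$bookkeeperP
  sorted[3] = bookkeeperPT$
  sorted[4] = eeperPT$bookk
  sorted[5] = eperPT$bookke
  sorted[6] = erPT$bookkeep
  sorted[7] = keeperPT$book
  sorted[8] = kkeeperPT$boo
  sorted[9] = okkeeperPT$bo
  sorted[10] = ookkeeperPT$b
  sorted[11] = perPT$bookkee
  sorted[12] = rPT$bookkeepe
sorted[4] = eeperPT$bookk

Answer: eeperPT$bookk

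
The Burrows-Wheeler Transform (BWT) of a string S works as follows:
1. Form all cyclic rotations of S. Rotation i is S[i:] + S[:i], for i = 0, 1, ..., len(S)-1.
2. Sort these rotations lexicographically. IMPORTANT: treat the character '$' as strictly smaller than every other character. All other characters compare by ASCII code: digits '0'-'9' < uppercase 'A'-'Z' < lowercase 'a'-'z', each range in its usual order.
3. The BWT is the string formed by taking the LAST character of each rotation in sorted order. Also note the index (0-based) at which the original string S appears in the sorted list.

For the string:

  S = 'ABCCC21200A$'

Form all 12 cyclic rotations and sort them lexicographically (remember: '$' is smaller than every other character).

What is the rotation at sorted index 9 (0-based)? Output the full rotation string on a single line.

All 12 rotations (rotation i = S[i:]+S[:i]):
  rot[0] = ABCCC21200A$
  rot[1] = BCCC21200A$A
  rot[2] = CCC21200A$AB
  rot[3] = CC21200A$ABC
  rot[4] = C21200A$ABCC
  rot[5] = 21200A$ABCCC
  rot[6] = 1200A$ABCCC2
  rot[7] = 200A$ABCCC21
  rot[8] = 00A$ABCCC212
  rot[9] = 0A$ABCCC2120
  rot[10] = A$ABCCC21200
  rot[11] = $ABCCC21200A
Sorted (with $ < everything):
  sorted[0] = $ABCCC21200A
  sorted[1] = 00A$ABCCC212
  sorted[2] = 0A$ABCCC2120
  sorted[3] = 1200A$ABCCC2
  sorted[4] = 200A$ABCCC21
  sorted[5] = 21200A$ABCCC
  sorted[6] = A$ABCCC21200
  sorted[7] = ABCCC21200A$
  sorted[8] = BCCC21200A$A
  sorted[9] = C21200A$ABCC
  sorted[10] = CC21200A$ABC
  sorted[11] = CCC21200A$AB
sorted[9] = C21200A$ABCC

Answer: C21200A$ABCC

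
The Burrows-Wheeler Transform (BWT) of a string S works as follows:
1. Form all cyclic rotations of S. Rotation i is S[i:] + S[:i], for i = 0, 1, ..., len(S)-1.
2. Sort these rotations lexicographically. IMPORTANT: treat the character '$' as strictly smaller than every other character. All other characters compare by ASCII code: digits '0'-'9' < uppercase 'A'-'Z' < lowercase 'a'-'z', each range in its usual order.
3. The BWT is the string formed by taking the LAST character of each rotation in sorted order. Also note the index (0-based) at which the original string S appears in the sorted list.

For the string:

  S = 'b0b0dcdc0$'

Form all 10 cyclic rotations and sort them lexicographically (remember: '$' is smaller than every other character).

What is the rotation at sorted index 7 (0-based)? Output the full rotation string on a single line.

All 10 rotations (rotation i = S[i:]+S[:i]):
  rot[0] = b0b0dcdc0$
  rot[1] = 0b0dcdc0$b
  rot[2] = b0dcdc0$b0
  rot[3] = 0dcdc0$b0b
  rot[4] = dcdc0$b0b0
  rot[5] = cdc0$b0b0d
  rot[6] = dc0$b0b0dc
  rot[7] = c0$b0b0dcd
  rot[8] = 0$b0b0dcdc
  rot[9] = $b0b0dcdc0
Sorted (with $ < everything):
  sorted[0] = $b0b0dcdc0
  sorted[1] = 0$b0b0dcdc
  sorted[2] = 0b0dcdc0$b
  sorted[3] = 0dcdc0$b0b
  sorted[4] = b0b0dcdc0$
  sorted[5] = b0dcdc0$b0
  sorted[6] = c0$b0b0dcd
  sorted[7] = cdc0$b0b0d
  sorted[8] = dc0$b0b0dc
  sorted[9] = dcdc0$b0b0
sorted[7] = cdc0$b0b0d

Answer: cdc0$b0b0d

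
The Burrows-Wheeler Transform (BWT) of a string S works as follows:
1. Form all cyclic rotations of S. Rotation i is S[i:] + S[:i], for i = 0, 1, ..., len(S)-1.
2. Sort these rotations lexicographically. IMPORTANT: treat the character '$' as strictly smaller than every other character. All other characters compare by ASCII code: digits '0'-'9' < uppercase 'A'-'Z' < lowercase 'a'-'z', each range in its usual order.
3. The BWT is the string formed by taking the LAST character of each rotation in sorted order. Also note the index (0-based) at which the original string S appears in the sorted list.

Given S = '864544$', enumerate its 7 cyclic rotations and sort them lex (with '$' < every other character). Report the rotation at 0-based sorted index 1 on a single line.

All 7 rotations (rotation i = S[i:]+S[:i]):
  rot[0] = 864544$
  rot[1] = 64544$8
  rot[2] = 4544$86
  rot[3] = 544$864
  rot[4] = 44$8645
  rot[5] = 4$86454
  rot[6] = $864544
Sorted (with $ < everything):
  sorted[0] = $864544
  sorted[1] = 4$86454
  sorted[2] = 44$8645
  sorted[3] = 4544$86
  sorted[4] = 544$864
  sorted[5] = 64544$8
  sorted[6] = 864544$
sorted[1] = 4$86454

Answer: 4$86454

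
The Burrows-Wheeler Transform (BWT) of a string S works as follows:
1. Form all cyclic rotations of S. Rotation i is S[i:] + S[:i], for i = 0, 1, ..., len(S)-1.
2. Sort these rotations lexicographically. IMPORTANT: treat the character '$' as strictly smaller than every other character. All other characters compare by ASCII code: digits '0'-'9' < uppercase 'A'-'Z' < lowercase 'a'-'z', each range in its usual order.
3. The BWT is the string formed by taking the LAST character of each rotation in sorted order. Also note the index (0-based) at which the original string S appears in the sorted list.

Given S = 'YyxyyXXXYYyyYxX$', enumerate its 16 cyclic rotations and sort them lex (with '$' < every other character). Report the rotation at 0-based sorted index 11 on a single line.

All 16 rotations (rotation i = S[i:]+S[:i]):
  rot[0] = YyxyyXXXYYyyYxX$
  rot[1] = yxyyXXXYYyyYxX$Y
  rot[2] = xyyXXXYYyyYxX$Yy
  rot[3] = yyXXXYYyyYxX$Yyx
  rot[4] = yXXXYYyyYxX$Yyxy
  rot[5] = XXXYYyyYxX$Yyxyy
  rot[6] = XXYYyyYxX$YyxyyX
  rot[7] = XYYyyYxX$YyxyyXX
  rot[8] = YYyyYxX$YyxyyXXX
  rot[9] = YyyYxX$YyxyyXXXY
  rot[10] = yyYxX$YyxyyXXXYY
  rot[11] = yYxX$YyxyyXXXYYy
  rot[12] = YxX$YyxyyXXXYYyy
  rot[13] = xX$YyxyyXXXYYyyY
  rot[14] = X$YyxyyXXXYYyyYx
  rot[15] = $YyxyyXXXYYyyYxX
Sorted (with $ < everything):
  sorted[0] = $YyxyyXXXYYyyYxX
  sorted[1] = X$YyxyyXXXYYyyYx
  sorted[2] = XXXYYyyYxX$Yyxyy
  sorted[3] = XXYYyyYxX$YyxyyX
  sorted[4] = XYYyyYxX$YyxyyXX
  sorted[5] = YYyyYxX$YyxyyXXX
  sorted[6] = YxX$YyxyyXXXYYyy
  sorted[7] = YyxyyXXXYYyyYxX$
  sorted[8] = YyyYxX$YyxyyXXXY
  sorted[9] = xX$YyxyyXXXYYyyY
  sorted[10] = xyyXXXYYyyYxX$Yy
  sorted[11] = yXXXYYyyYxX$Yyxy
  sorted[12] = yYxX$YyxyyXXXYYy
  sorted[13] = yxyyXXXYYyyYxX$Y
  sorted[14] = yyXXXYYyyYxX$Yyx
  sorted[15] = yyYxX$YyxyyXXXYY
sorted[11] = yXXXYYyyYxX$Yyxy

Answer: yXXXYYyyYxX$Yyxy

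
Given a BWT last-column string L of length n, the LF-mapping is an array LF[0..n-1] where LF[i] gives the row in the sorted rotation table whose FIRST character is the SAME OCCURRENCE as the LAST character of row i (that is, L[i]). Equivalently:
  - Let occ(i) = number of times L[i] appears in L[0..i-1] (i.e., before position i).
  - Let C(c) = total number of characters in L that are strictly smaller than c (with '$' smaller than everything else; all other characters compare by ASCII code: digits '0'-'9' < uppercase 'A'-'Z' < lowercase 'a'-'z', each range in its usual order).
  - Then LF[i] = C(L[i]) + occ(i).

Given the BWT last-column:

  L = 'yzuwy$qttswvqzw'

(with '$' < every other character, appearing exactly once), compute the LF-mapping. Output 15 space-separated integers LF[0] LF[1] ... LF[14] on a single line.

Char counts: '$':1, 'q':2, 's':1, 't':2, 'u':1, 'v':1, 'w':3, 'y':2, 'z':2
C (first-col start): C('$')=0, C('q')=1, C('s')=3, C('t')=4, C('u')=6, C('v')=7, C('w')=8, C('y')=11, C('z')=13
L[0]='y': occ=0, LF[0]=C('y')+0=11+0=11
L[1]='z': occ=0, LF[1]=C('z')+0=13+0=13
L[2]='u': occ=0, LF[2]=C('u')+0=6+0=6
L[3]='w': occ=0, LF[3]=C('w')+0=8+0=8
L[4]='y': occ=1, LF[4]=C('y')+1=11+1=12
L[5]='$': occ=0, LF[5]=C('$')+0=0+0=0
L[6]='q': occ=0, LF[6]=C('q')+0=1+0=1
L[7]='t': occ=0, LF[7]=C('t')+0=4+0=4
L[8]='t': occ=1, LF[8]=C('t')+1=4+1=5
L[9]='s': occ=0, LF[9]=C('s')+0=3+0=3
L[10]='w': occ=1, LF[10]=C('w')+1=8+1=9
L[11]='v': occ=0, LF[11]=C('v')+0=7+0=7
L[12]='q': occ=1, LF[12]=C('q')+1=1+1=2
L[13]='z': occ=1, LF[13]=C('z')+1=13+1=14
L[14]='w': occ=2, LF[14]=C('w')+2=8+2=10

Answer: 11 13 6 8 12 0 1 4 5 3 9 7 2 14 10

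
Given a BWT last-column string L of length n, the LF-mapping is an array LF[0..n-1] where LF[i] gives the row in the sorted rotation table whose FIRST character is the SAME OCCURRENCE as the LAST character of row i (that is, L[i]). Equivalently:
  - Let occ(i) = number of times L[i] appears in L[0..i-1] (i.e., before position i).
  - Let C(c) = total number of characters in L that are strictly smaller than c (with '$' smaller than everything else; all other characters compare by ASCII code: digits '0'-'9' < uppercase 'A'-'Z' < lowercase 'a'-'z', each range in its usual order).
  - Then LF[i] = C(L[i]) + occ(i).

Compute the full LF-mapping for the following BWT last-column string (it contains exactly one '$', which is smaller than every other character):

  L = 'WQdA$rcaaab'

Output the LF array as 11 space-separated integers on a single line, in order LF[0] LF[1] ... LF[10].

Answer: 3 2 9 1 0 10 8 4 5 6 7

Derivation:
Char counts: '$':1, 'A':1, 'Q':1, 'W':1, 'a':3, 'b':1, 'c':1, 'd':1, 'r':1
C (first-col start): C('$')=0, C('A')=1, C('Q')=2, C('W')=3, C('a')=4, C('b')=7, C('c')=8, C('d')=9, C('r')=10
L[0]='W': occ=0, LF[0]=C('W')+0=3+0=3
L[1]='Q': occ=0, LF[1]=C('Q')+0=2+0=2
L[2]='d': occ=0, LF[2]=C('d')+0=9+0=9
L[3]='A': occ=0, LF[3]=C('A')+0=1+0=1
L[4]='$': occ=0, LF[4]=C('$')+0=0+0=0
L[5]='r': occ=0, LF[5]=C('r')+0=10+0=10
L[6]='c': occ=0, LF[6]=C('c')+0=8+0=8
L[7]='a': occ=0, LF[7]=C('a')+0=4+0=4
L[8]='a': occ=1, LF[8]=C('a')+1=4+1=5
L[9]='a': occ=2, LF[9]=C('a')+2=4+2=6
L[10]='b': occ=0, LF[10]=C('b')+0=7+0=7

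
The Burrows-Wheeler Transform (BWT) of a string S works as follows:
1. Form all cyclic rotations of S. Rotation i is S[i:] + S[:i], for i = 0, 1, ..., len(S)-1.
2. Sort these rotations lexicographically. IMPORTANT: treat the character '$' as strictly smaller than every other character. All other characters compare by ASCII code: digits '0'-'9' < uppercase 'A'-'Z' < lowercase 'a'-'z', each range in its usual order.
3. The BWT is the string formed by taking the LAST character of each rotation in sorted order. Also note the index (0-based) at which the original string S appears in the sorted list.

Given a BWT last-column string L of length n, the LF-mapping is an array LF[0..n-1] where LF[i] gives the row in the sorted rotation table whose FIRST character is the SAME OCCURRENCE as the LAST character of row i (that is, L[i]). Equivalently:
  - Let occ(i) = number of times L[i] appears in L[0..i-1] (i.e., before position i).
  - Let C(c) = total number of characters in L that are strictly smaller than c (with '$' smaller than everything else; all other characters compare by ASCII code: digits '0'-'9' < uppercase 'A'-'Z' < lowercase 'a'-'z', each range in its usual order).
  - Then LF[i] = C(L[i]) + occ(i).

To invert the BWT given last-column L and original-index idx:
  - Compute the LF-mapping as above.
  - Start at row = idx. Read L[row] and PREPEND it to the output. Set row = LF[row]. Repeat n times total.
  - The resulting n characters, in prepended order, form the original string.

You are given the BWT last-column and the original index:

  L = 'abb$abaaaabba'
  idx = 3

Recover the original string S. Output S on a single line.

Answer: aabaaabbbaba$

Derivation:
LF mapping: 1 8 9 0 2 10 3 4 5 6 11 12 7
Walk LF starting at row 3, prepending L[row]:
  step 1: row=3, L[3]='$', prepend. Next row=LF[3]=0
  step 2: row=0, L[0]='a', prepend. Next row=LF[0]=1
  step 3: row=1, L[1]='b', prepend. Next row=LF[1]=8
  step 4: row=8, L[8]='a', prepend. Next row=LF[8]=5
  step 5: row=5, L[5]='b', prepend. Next row=LF[5]=10
  step 6: row=10, L[10]='b', prepend. Next row=LF[10]=11
  step 7: row=11, L[11]='b', prepend. Next row=LF[11]=12
  step 8: row=12, L[12]='a', prepend. Next row=LF[12]=7
  step 9: row=7, L[7]='a', prepend. Next row=LF[7]=4
  step 10: row=4, L[4]='a', prepend. Next row=LF[4]=2
  step 11: row=2, L[2]='b', prepend. Next row=LF[2]=9
  step 12: row=9, L[9]='a', prepend. Next row=LF[9]=6
  step 13: row=6, L[6]='a', prepend. Next row=LF[6]=3
Reversed output: aabaaabbbaba$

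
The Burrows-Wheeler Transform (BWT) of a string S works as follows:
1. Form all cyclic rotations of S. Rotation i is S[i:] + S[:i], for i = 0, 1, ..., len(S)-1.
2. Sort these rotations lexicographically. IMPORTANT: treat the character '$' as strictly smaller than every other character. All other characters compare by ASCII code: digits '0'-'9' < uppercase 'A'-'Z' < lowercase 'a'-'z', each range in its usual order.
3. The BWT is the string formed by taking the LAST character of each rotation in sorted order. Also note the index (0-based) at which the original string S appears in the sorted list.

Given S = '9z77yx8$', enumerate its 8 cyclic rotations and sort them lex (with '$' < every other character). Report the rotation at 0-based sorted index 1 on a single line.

All 8 rotations (rotation i = S[i:]+S[:i]):
  rot[0] = 9z77yx8$
  rot[1] = z77yx8$9
  rot[2] = 77yx8$9z
  rot[3] = 7yx8$9z7
  rot[4] = yx8$9z77
  rot[5] = x8$9z77y
  rot[6] = 8$9z77yx
  rot[7] = $9z77yx8
Sorted (with $ < everything):
  sorted[0] = $9z77yx8
  sorted[1] = 77yx8$9z
  sorted[2] = 7yx8$9z7
  sorted[3] = 8$9z77yx
  sorted[4] = 9z77yx8$
  sorted[5] = x8$9z77y
  sorted[6] = yx8$9z77
  sorted[7] = z77yx8$9
sorted[1] = 77yx8$9z

Answer: 77yx8$9z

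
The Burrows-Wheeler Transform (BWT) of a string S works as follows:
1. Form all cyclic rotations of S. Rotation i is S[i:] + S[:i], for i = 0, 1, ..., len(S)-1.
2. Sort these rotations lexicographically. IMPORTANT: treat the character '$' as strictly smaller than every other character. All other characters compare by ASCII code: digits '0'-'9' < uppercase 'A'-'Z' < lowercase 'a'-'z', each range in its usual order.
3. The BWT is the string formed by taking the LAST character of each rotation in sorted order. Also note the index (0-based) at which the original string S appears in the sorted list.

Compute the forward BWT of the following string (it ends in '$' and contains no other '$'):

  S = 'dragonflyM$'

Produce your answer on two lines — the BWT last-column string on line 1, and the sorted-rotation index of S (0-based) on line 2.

All 11 rotations (rotation i = S[i:]+S[:i]):
  rot[0] = dragonflyM$
  rot[1] = ragonflyM$d
  rot[2] = agonflyM$dr
  rot[3] = gonflyM$dra
  rot[4] = onflyM$drag
  rot[5] = nflyM$drago
  rot[6] = flyM$dragon
  rot[7] = lyM$dragonf
  rot[8] = yM$dragonfl
  rot[9] = M$dragonfly
  rot[10] = $dragonflyM
Sorted (with $ < everything):
  sorted[0] = $dragonflyM  (last char: 'M')
  sorted[1] = M$dragonfly  (last char: 'y')
  sorted[2] = agonflyM$dr  (last char: 'r')
  sorted[3] = dragonflyM$  (last char: '$')
  sorted[4] = flyM$dragon  (last char: 'n')
  sorted[5] = gonflyM$dra  (last char: 'a')
  sorted[6] = lyM$dragonf  (last char: 'f')
  sorted[7] = nflyM$drago  (last char: 'o')
  sorted[8] = onflyM$drag  (last char: 'g')
  sorted[9] = ragonflyM$d  (last char: 'd')
  sorted[10] = yM$dragonfl  (last char: 'l')
Last column: Myr$nafogdl
Original string S is at sorted index 3

Answer: Myr$nafogdl
3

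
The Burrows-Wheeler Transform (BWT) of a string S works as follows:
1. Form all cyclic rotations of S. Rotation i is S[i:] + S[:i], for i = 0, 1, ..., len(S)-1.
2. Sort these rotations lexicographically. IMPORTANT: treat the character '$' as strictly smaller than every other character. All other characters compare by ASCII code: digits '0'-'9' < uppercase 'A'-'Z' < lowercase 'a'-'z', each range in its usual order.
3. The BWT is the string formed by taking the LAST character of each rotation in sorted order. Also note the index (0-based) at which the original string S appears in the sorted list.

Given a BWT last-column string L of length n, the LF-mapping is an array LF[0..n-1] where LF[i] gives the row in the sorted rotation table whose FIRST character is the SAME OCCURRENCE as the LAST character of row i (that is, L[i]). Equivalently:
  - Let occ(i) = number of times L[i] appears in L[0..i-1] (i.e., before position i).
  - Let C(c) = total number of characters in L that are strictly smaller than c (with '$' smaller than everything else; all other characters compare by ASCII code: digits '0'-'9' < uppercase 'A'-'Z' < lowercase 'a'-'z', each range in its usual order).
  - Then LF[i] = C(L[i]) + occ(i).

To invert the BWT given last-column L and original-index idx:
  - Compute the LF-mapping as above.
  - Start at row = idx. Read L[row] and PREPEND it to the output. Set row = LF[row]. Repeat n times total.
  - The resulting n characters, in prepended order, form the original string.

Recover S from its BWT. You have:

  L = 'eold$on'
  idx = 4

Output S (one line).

Answer: noodle$

Derivation:
LF mapping: 2 5 3 1 0 6 4
Walk LF starting at row 4, prepending L[row]:
  step 1: row=4, L[4]='$', prepend. Next row=LF[4]=0
  step 2: row=0, L[0]='e', prepend. Next row=LF[0]=2
  step 3: row=2, L[2]='l', prepend. Next row=LF[2]=3
  step 4: row=3, L[3]='d', prepend. Next row=LF[3]=1
  step 5: row=1, L[1]='o', prepend. Next row=LF[1]=5
  step 6: row=5, L[5]='o', prepend. Next row=LF[5]=6
  step 7: row=6, L[6]='n', prepend. Next row=LF[6]=4
Reversed output: noodle$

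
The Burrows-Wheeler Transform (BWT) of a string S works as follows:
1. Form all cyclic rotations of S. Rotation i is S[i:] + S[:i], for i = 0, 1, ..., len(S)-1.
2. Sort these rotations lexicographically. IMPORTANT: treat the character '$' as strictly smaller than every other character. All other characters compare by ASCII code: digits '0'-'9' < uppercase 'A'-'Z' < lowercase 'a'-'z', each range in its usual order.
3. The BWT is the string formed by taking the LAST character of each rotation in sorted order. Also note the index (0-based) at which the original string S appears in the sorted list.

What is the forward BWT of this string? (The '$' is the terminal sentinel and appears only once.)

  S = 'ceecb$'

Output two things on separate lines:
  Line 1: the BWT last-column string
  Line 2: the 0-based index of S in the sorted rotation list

All 6 rotations (rotation i = S[i:]+S[:i]):
  rot[0] = ceecb$
  rot[1] = eecb$c
  rot[2] = ecb$ce
  rot[3] = cb$cee
  rot[4] = b$ceec
  rot[5] = $ceecb
Sorted (with $ < everything):
  sorted[0] = $ceecb  (last char: 'b')
  sorted[1] = b$ceec  (last char: 'c')
  sorted[2] = cb$cee  (last char: 'e')
  sorted[3] = ceecb$  (last char: '$')
  sorted[4] = ecb$ce  (last char: 'e')
  sorted[5] = eecb$c  (last char: 'c')
Last column: bce$ec
Original string S is at sorted index 3

Answer: bce$ec
3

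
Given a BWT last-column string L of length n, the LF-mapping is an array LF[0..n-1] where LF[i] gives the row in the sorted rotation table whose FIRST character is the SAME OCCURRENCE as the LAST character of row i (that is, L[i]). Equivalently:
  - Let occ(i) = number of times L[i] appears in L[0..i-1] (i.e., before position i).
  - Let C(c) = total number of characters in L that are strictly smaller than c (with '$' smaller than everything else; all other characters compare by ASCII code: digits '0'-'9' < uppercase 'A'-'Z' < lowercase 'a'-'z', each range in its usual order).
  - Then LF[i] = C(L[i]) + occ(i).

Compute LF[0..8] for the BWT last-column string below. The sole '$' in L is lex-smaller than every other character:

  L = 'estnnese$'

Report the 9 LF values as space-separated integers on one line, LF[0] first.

Answer: 1 6 8 4 5 2 7 3 0

Derivation:
Char counts: '$':1, 'e':3, 'n':2, 's':2, 't':1
C (first-col start): C('$')=0, C('e')=1, C('n')=4, C('s')=6, C('t')=8
L[0]='e': occ=0, LF[0]=C('e')+0=1+0=1
L[1]='s': occ=0, LF[1]=C('s')+0=6+0=6
L[2]='t': occ=0, LF[2]=C('t')+0=8+0=8
L[3]='n': occ=0, LF[3]=C('n')+0=4+0=4
L[4]='n': occ=1, LF[4]=C('n')+1=4+1=5
L[5]='e': occ=1, LF[5]=C('e')+1=1+1=2
L[6]='s': occ=1, LF[6]=C('s')+1=6+1=7
L[7]='e': occ=2, LF[7]=C('e')+2=1+2=3
L[8]='$': occ=0, LF[8]=C('$')+0=0+0=0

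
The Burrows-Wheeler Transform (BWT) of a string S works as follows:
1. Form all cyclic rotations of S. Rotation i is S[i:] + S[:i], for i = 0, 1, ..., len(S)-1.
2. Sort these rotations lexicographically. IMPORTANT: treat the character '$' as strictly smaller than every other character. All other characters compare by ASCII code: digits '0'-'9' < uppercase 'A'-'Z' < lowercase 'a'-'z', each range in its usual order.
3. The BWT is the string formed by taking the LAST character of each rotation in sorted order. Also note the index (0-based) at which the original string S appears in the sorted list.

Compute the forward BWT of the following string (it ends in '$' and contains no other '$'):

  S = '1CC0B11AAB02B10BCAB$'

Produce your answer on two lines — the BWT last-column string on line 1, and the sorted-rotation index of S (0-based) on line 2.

All 20 rotations (rotation i = S[i:]+S[:i]):
  rot[0] = 1CC0B11AAB02B10BCAB$
  rot[1] = CC0B11AAB02B10BCAB$1
  rot[2] = C0B11AAB02B10BCAB$1C
  rot[3] = 0B11AAB02B10BCAB$1CC
  rot[4] = B11AAB02B10BCAB$1CC0
  rot[5] = 11AAB02B10BCAB$1CC0B
  rot[6] = 1AAB02B10BCAB$1CC0B1
  rot[7] = AAB02B10BCAB$1CC0B11
  rot[8] = AB02B10BCAB$1CC0B11A
  rot[9] = B02B10BCAB$1CC0B11AA
  rot[10] = 02B10BCAB$1CC0B11AAB
  rot[11] = 2B10BCAB$1CC0B11AAB0
  rot[12] = B10BCAB$1CC0B11AAB02
  rot[13] = 10BCAB$1CC0B11AAB02B
  rot[14] = 0BCAB$1CC0B11AAB02B1
  rot[15] = BCAB$1CC0B11AAB02B10
  rot[16] = CAB$1CC0B11AAB02B10B
  rot[17] = AB$1CC0B11AAB02B10BC
  rot[18] = B$1CC0B11AAB02B10BCA
  rot[19] = $1CC0B11AAB02B10BCAB
Sorted (with $ < everything):
  sorted[0] = $1CC0B11AAB02B10BCAB  (last char: 'B')
  sorted[1] = 02B10BCAB$1CC0B11AAB  (last char: 'B')
  sorted[2] = 0B11AAB02B10BCAB$1CC  (last char: 'C')
  sorted[3] = 0BCAB$1CC0B11AAB02B1  (last char: '1')
  sorted[4] = 10BCAB$1CC0B11AAB02B  (last char: 'B')
  sorted[5] = 11AAB02B10BCAB$1CC0B  (last char: 'B')
  sorted[6] = 1AAB02B10BCAB$1CC0B1  (last char: '1')
  sorted[7] = 1CC0B11AAB02B10BCAB$  (last char: '$')
  sorted[8] = 2B10BCAB$1CC0B11AAB0  (last char: '0')
  sorted[9] = AAB02B10BCAB$1CC0B11  (last char: '1')
  sorted[10] = AB$1CC0B11AAB02B10BC  (last char: 'C')
  sorted[11] = AB02B10BCAB$1CC0B11A  (last char: 'A')
  sorted[12] = B$1CC0B11AAB02B10BCA  (last char: 'A')
  sorted[13] = B02B10BCAB$1CC0B11AA  (last char: 'A')
  sorted[14] = B10BCAB$1CC0B11AAB02  (last char: '2')
  sorted[15] = B11AAB02B10BCAB$1CC0  (last char: '0')
  sorted[16] = BCAB$1CC0B11AAB02B10  (last char: '0')
  sorted[17] = C0B11AAB02B10BCAB$1C  (last char: 'C')
  sorted[18] = CAB$1CC0B11AAB02B10B  (last char: 'B')
  sorted[19] = CC0B11AAB02B10BCAB$1  (last char: '1')
Last column: BBC1BB1$01CAAA200CB1
Original string S is at sorted index 7

Answer: BBC1BB1$01CAAA200CB1
7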